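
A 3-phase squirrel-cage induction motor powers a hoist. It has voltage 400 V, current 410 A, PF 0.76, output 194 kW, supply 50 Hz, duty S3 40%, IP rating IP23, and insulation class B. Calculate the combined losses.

P_in = √3·V·I·cosφ = 1.732×400×410×0.76 = 215876 W
P_out = 194000 W
Losses = P_in − P_out = 215876 − 194000 = 21876 W

21900 W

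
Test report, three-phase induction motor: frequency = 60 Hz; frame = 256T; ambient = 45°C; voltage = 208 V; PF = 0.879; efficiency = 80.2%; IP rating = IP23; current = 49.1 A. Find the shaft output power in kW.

12.5 kW

P_in = √3·V·I·cosφ = 1.732 × 208 × 49.1 × 0.879 = 15548 W
P_out = η·P_in = 0.802 × 15548 = 12469 W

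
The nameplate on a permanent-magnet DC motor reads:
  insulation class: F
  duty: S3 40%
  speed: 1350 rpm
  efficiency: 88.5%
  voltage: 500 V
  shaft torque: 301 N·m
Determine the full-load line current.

ω = 2π×1350/60 = 141.4 rad/s; P_out = τω = 301 × 141.4 = 42561 W
P_in = P_out / η = 42561 / 0.885 = 48092 W
I = P_in / V = 48092 / 500 = 96.2 A

96.2 A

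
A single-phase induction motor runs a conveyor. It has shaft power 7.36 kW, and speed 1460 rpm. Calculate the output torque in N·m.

ω = 2π × 1460/60 = 152.9 rad/s
τ = P/ω = 7360/152.9 = 48.1 N·m

48.1 N·m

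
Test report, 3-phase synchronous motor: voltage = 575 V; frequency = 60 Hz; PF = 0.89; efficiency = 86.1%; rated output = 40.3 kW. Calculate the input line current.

52.8 A

P_out = 40.3 kW = 40300 W
P_in = P_out / η = 40300 / 0.861 = 46806 W
I_L = P_in / (√3·V_L·cosφ) = 46806 / (1.732 × 575 × 0.89) = 52.8 A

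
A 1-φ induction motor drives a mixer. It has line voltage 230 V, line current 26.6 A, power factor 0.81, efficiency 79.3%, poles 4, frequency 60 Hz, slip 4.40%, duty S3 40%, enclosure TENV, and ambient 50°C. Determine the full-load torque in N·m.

P_in = V·I·cosφ = 230 × 26.6 × 0.81 = 4956 W
P_out = η·P_in = 0.793 × 4956 = 3930 W
n_s = 120×60/4 = 1800 rpm; n = 1800×(1−0.044) = 1721 rpm
ω = 2π×1721/60 = 180.2 rad/s
τ = P_out/ω = 3930/180.2 = 21.8 N·m

21.8 N·m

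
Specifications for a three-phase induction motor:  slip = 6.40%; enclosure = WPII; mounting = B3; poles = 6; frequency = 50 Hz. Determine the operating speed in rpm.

n_s = 120f/p = 120×50/6 = 1000 rpm
n = n_s(1 − s) = 1000 × (1 − 0.064) = 936 rpm

936 rpm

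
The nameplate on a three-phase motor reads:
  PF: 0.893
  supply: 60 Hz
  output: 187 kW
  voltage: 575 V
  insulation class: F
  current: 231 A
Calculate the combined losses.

P_in = √3·V·I·cosφ = 1.732×575×231×0.893 = 205437 W
P_out = 187000 W
Losses = P_in − P_out = 205437 − 187000 = 18437 W

18.4 kW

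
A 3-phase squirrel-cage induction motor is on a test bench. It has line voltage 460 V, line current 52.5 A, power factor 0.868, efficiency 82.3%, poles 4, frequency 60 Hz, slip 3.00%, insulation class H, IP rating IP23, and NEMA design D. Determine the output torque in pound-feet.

P_in = √3·V·I·cosφ = 1.732 × 460 × 52.5 × 0.868 = 36307 W
P_out = η·P_in = 0.823 × 36307 = 29881 W
n_s = 120×60/4 = 1800 rpm; n = 1800×(1−0.03) = 1746 rpm
ω = 2π×1746/60 = 182.8 rad/s
τ = P_out/ω = 29881/182.8 = 163.5 N·m
In lb·ft: 163.5/1.356 = 121 lb·ft

121 lb·ft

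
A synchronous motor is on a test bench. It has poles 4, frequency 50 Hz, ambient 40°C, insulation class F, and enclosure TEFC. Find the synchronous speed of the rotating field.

1500 rpm

n_s = 120f/p = 120×50/4 = 1500 rpm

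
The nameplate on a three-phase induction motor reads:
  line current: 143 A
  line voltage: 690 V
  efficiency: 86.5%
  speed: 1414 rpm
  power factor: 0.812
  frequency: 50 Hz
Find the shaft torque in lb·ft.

P_in = √3·V·I·cosφ = 1.732 × 690 × 143 × 0.812 = 138768 W
P_out = η·P_in = 0.865 × 138768 = 120034 W
n = 1414 rpm
ω = 2π×1414/60 = 148.1 rad/s
τ = P_out/ω = 120034/148.1 = 810.5 N·m
In lb·ft: 810.5/1.356 = 598 lb·ft

598 lb·ft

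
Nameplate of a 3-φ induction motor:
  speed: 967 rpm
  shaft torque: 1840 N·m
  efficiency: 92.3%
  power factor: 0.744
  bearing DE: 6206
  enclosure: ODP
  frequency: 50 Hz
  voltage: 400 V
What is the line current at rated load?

392 A

ω = 2π×967/60 = 101.3 rad/s; P_out = τω = 1840 × 101.3 = 186392 W
P_in = P_out / η = 186392 / 0.923 = 201941 W
I_L = P_in / (√3·V_L·cosφ) = 201941 / (1.732 × 400 × 0.744) = 392 A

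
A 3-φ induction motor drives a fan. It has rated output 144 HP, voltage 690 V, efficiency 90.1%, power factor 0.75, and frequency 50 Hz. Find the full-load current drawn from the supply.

133 A

P_out = 144 × 746 = 107424 W
P_in = P_out / η = 107424 / 0.901 = 119228 W
I_L = P_in / (√3·V_L·cosφ) = 119228 / (1.732 × 690 × 0.75) = 133 A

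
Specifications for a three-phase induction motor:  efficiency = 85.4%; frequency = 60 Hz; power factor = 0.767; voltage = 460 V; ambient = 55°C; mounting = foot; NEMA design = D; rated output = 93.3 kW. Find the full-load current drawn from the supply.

179 A

P_out = 93.3 kW = 93300 W
P_in = P_out / η = 93300 / 0.854 = 109251 W
I_L = P_in / (√3·V_L·cosφ) = 109251 / (1.732 × 460 × 0.767) = 179 A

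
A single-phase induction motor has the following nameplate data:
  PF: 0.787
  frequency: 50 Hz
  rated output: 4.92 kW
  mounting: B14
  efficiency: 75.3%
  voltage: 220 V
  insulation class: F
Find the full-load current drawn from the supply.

P_out = 4.92 kW = 4920 W
P_in = P_out / η = 4920 / 0.753 = 6534 W
I = P_in / (V·cosφ) = 6534 / (220 × 0.787) = 37.7 A

37.7 A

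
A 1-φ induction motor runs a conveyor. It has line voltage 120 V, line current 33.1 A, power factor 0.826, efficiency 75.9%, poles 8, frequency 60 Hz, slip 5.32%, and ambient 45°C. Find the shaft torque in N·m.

P_in = V·I·cosφ = 120 × 33.1 × 0.826 = 3281 W
P_out = η·P_in = 0.759 × 3281 = 2490 W
n_s = 120×60/8 = 900 rpm; n = 900×(1−0.0532) = 852 rpm
ω = 2π×852/60 = 89.22 rad/s
τ = P_out/ω = 2490/89.22 = 27.9 N·m

27.9 N·m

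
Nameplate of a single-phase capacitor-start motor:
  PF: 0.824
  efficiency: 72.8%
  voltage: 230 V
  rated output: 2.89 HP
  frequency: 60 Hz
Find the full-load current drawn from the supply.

15.6 A

P_out = 2.89 × 746 = 2156 W
P_in = P_out / η = 2156 / 0.728 = 2962 W
I = P_in / (V·cosφ) = 2962 / (230 × 0.824) = 15.6 A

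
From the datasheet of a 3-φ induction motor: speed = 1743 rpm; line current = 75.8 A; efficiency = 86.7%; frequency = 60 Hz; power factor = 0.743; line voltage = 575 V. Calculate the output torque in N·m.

266 N·m

P_in = √3·V·I·cosφ = 1.732 × 575 × 75.8 × 0.743 = 56088 W
P_out = η·P_in = 0.867 × 56088 = 48628 W
n = 1743 rpm
ω = 2π×1743/60 = 182.5 rad/s
τ = P_out/ω = 48628/182.5 = 266 N·m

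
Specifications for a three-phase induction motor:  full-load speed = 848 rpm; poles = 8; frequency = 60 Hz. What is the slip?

n_s = 120f/p = 120×60/8 = 900 rpm
s = (n_s − n)/n_s = (900 − 848)/900 = 0.0578

5.78 %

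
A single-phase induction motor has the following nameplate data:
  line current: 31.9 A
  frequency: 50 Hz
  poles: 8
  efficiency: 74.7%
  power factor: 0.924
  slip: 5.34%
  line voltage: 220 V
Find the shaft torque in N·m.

65.2 N·m

P_in = V·I·cosφ = 220 × 31.9 × 0.924 = 6485 W
P_out = η·P_in = 0.747 × 6485 = 4844 W
n_s = 120×50/8 = 750 rpm; n = 750×(1−0.0534) = 710 rpm
ω = 2π×710/60 = 74.35 rad/s
τ = P_out/ω = 4844/74.35 = 65.2 N·m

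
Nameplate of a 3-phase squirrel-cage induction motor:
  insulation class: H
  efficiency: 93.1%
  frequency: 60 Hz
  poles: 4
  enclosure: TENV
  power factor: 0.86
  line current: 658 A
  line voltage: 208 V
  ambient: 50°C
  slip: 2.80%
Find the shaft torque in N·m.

P_in = √3·V·I·cosφ = 1.732 × 208 × 658 × 0.86 = 203862 W
P_out = η·P_in = 0.931 × 203862 = 189796 W
n_s = 120×60/4 = 1800 rpm; n = 1800×(1−0.028) = 1750 rpm
ω = 2π×1750/60 = 183.3 rad/s
τ = P_out/ω = 189796/183.3 = 1040 N·m

1040 N·m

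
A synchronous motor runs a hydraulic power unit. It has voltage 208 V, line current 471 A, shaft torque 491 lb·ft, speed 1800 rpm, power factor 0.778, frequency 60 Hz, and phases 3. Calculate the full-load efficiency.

95.1 %

τ = 491 lb·ft × 1.356 = 665.8 N·m
ω = 2π × 1800/60 = 188.5 rad/s; P_out = τω = 665.8 × 188.5 = 125503 W
P_in = √3·V_L·I_L·cosφ = 1.732 × 208 × 471 × 0.778 = 132011 W
η = P_out / P_in = 125503 / 132011 = 0.951 = 95.1%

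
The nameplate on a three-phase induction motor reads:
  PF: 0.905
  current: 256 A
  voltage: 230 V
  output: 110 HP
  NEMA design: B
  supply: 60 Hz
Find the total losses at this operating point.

10200 W

P_in = √3·V·I·cosφ = 1.732×230×256×0.905 = 92292 W
P_out = 110×746 = 82060 W
Losses = P_in − P_out = 92292 − 82060 = 10232 W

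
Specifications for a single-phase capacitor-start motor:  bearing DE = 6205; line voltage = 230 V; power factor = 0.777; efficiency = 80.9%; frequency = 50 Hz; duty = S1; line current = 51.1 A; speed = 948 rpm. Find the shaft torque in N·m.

P_in = V·I·cosφ = 230 × 51.1 × 0.777 = 9132 W
P_out = η·P_in = 0.809 × 9132 = 7388 W
n = 948 rpm
ω = 2π×948/60 = 99.27 rad/s
τ = P_out/ω = 7388/99.27 = 74.4 N·m

74.4 N·m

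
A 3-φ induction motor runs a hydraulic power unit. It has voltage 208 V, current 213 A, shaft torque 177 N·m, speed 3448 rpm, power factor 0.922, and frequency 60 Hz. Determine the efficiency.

ω = 2π × 3448/60 = 361.1 rad/s; P_out = τω = 177 × 361.1 = 63915 W
P_in = √3·V_L·I_L·cosφ = 1.732 × 208 × 213 × 0.922 = 70749 W
η = P_out / P_in = 63915 / 70749 = 0.903 = 90.3%

90.3 %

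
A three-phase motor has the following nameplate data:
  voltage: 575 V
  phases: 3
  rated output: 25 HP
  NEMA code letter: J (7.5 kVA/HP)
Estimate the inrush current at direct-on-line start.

S_LR = 7.5 × 25 = 187.5 kVA
I_LR = S_LR/(√3·V_L) = 187500/(1.732×575) = 188 A

188 A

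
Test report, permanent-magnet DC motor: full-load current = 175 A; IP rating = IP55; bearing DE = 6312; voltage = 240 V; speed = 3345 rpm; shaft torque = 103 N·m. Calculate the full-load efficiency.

ω = 2π × 3345/60 = 350.3 rad/s; P_out = τω = 103 × 350.3 = 36081 W
P_in = V·I = 240 × 175 = 42000 W
η = P_out / P_in = 36081 / 42000 = 0.859 = 85.9%

85.9 %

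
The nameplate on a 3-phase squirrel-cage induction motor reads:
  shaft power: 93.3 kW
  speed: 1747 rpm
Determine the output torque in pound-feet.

ω = 2π × 1747/60 = 182.9 rad/s
τ = P/ω = 93300/182.9 = 510.1 N·m
In lb·ft: 510.1/1.356 = 376 lb·ft

376 lb·ft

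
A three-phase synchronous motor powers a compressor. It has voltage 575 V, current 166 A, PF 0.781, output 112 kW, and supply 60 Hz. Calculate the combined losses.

17.1 kW

P_in = √3·V·I·cosφ = 1.732×575×166×0.781 = 129114 W
P_out = 112000 W
Losses = P_in − P_out = 129114 − 112000 = 17114 W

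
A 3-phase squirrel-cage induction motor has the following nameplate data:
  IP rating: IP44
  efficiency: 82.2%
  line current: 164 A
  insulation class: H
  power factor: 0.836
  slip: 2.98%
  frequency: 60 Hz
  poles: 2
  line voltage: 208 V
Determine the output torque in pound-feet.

P_in = √3·V·I·cosφ = 1.732 × 208 × 164 × 0.836 = 49393 W
P_out = η·P_in = 0.822 × 49393 = 40601 W
n_s = 120×60/2 = 3600 rpm; n = 3600×(1−0.0298) = 3493 rpm
ω = 2π×3493/60 = 365.8 rad/s
τ = P_out/ω = 40601/365.8 = 111 N·m
In lb·ft: 111/1.356 = 81.9 lb·ft

81.9 lb·ft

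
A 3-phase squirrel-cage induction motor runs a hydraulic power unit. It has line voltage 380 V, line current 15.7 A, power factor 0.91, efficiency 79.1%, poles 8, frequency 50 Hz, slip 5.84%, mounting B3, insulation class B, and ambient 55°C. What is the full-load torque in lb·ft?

74.2 lb·ft

P_in = √3·V·I·cosφ = 1.732 × 380 × 15.7 × 0.91 = 9403 W
P_out = η·P_in = 0.791 × 9403 = 7438 W
n_s = 120×50/8 = 750 rpm; n = 750×(1−0.0584) = 706 rpm
ω = 2π×706/60 = 73.93 rad/s
τ = P_out/ω = 7438/73.93 = 100.6 N·m
In lb·ft: 100.6/1.356 = 74.2 lb·ft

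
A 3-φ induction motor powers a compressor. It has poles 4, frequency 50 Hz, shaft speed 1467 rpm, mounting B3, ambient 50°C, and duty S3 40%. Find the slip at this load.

2.20 %

n_s = 120f/p = 120×50/4 = 1500 rpm
s = (n_s − n)/n_s = (1500 − 1467)/1500 = 0.0220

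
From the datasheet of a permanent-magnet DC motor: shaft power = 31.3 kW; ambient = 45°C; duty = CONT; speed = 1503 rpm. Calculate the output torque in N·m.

ω = 2π × 1503/60 = 157.4 rad/s
τ = P/ω = 31300/157.4 = 199 N·m

199 N·m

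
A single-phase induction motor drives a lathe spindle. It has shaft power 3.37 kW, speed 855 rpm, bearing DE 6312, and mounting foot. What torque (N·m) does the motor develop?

37.6 N·m

ω = 2π × 855/60 = 89.54 rad/s
τ = P/ω = 3370/89.54 = 37.6 N·m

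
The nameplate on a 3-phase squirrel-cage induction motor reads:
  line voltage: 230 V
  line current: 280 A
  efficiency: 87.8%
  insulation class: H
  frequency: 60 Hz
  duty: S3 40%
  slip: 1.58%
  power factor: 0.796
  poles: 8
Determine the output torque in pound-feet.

620 lb·ft

P_in = √3·V·I·cosφ = 1.732 × 230 × 280 × 0.796 = 88786 W
P_out = η·P_in = 0.878 × 88786 = 77954 W
n_s = 120×60/8 = 900 rpm; n = 900×(1−0.0158) = 886 rpm
ω = 2π×886/60 = 92.78 rad/s
τ = P_out/ω = 77954/92.78 = 840.2 N·m
In lb·ft: 840.2/1.356 = 620 lb·ft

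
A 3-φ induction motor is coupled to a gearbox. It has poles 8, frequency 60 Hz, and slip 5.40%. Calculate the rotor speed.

n_s = 120f/p = 120×60/8 = 900 rpm
n = n_s(1 − s) = 900 × (1 − 0.054) = 851 rpm

851 rpm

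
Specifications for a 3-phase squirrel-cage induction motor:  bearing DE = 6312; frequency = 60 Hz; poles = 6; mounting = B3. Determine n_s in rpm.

n_s = 120f/p = 120×60/6 = 1200 rpm

1200 rpm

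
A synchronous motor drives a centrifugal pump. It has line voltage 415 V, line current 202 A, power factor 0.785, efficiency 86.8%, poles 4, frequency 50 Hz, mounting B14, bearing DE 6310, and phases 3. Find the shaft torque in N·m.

630 N·m

P_in = √3·V·I·cosφ = 1.732 × 415 × 202 × 0.785 = 113977 W
P_out = η·P_in = 0.868 × 113977 = 98932 W
n = n_s = 120×50/4 = 1500 rpm (synchronous)
ω = 2π×1500/60 = 157.1 rad/s
τ = P_out/ω = 98932/157.1 = 630 N·m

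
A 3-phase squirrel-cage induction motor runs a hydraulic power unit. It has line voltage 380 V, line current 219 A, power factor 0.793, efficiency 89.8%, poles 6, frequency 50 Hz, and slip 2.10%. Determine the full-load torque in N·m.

P_in = √3·V·I·cosφ = 1.732 × 380 × 219 × 0.793 = 114301 W
P_out = η·P_in = 0.898 × 114301 = 102642 W
n_s = 120×50/6 = 1000 rpm; n = 1000×(1−0.021) = 979 rpm
ω = 2π×979/60 = 102.5 rad/s
τ = P_out/ω = 102642/102.5 = 1000 N·m

1000 N·m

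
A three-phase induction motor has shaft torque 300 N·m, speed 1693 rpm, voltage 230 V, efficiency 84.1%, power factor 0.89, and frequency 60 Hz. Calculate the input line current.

ω = 2π×1693/60 = 177.3 rad/s; P_out = τω = 300 × 177.3 = 53190 W
P_in = P_out / η = 53190 / 0.841 = 63246 W
I_L = P_in / (√3·V_L·cosφ) = 63246 / (1.732 × 230 × 0.89) = 178 A

178 A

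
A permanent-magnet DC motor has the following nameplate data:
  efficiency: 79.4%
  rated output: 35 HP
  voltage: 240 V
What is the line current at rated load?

137 A

P_out = 35 × 746 = 26110 W
P_in = P_out / η = 26110 / 0.794 = 32884 W
I = P_in / V = 32884 / 240 = 137 A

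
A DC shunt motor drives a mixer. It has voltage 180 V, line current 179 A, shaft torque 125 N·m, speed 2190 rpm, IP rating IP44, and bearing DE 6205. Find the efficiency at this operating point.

ω = 2π × 2190/60 = 229.3 rad/s; P_out = τω = 125 × 229.3 = 28663 W
P_in = V·I = 180 × 179 = 32220 W
η = P_out / P_in = 28663 / 32220 = 0.890 = 89.0%

89.0 %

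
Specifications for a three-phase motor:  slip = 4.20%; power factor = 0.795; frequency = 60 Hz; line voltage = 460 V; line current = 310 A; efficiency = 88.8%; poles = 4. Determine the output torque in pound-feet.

P_in = √3·V·I·cosφ = 1.732 × 460 × 310 × 0.795 = 196352 W
P_out = η·P_in = 0.888 × 196352 = 174361 W
n_s = 120×60/4 = 1800 rpm; n = 1800×(1−0.042) = 1724 rpm
ω = 2π×1724/60 = 180.5 rad/s
τ = P_out/ω = 174361/180.5 = 966 N·m
In lb·ft: 966/1.356 = 712 lb·ft

712 lb·ft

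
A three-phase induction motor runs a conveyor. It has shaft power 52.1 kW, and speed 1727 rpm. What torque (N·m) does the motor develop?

288 N·m

ω = 2π × 1727/60 = 180.9 rad/s
τ = P/ω = 52100/180.9 = 288 N·m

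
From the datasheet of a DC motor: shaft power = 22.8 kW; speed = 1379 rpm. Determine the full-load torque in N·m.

ω = 2π × 1379/60 = 144.4 rad/s
τ = P/ω = 22800/144.4 = 158 N·m

158 N·m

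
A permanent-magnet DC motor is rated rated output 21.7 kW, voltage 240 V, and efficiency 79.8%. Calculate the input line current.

113 A

P_out = 21.7 kW = 21700 W
P_in = P_out / η = 21700 / 0.798 = 27193 W
I = P_in / V = 27193 / 240 = 113 A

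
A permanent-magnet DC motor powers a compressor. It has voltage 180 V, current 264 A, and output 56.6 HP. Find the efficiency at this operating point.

P_out = 56.6 × 746 = 42224 W
P_in = V·I = 180 × 264 = 47520 W
η = P_out / P_in = 42224 / 47520 = 0.889 = 88.9%

88.9 %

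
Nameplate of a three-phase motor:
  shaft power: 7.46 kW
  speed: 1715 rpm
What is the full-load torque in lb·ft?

30.6 lb·ft

ω = 2π × 1715/60 = 179.6 rad/s
τ = P/ω = 7460/179.6 = 41.54 N·m
In lb·ft: 41.54/1.356 = 30.6 lb·ft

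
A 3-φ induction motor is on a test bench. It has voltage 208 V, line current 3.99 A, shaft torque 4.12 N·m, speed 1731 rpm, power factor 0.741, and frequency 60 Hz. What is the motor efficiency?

ω = 2π × 1731/60 = 181.3 rad/s; P_out = τω = 4.12 × 181.3 = 747 W
P_in = √3·V_L·I_L·cosφ = 1.732 × 208 × 3.99 × 0.741 = 1065 W
η = P_out / P_in = 747 / 1065 = 0.701 = 70.1%

70.1 %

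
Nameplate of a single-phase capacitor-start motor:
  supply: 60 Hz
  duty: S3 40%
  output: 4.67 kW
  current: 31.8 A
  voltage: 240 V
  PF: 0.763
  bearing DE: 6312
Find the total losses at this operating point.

1150 W

P_in = V·I·cosφ = 240×31.8×0.763 = 5823 W
P_out = 4670 W
Losses = P_in − P_out = 5823 − 4670 = 1153 W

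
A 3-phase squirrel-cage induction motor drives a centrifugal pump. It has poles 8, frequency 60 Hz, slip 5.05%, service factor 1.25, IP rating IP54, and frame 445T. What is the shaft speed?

855 rpm

n_s = 120f/p = 120×60/8 = 900 rpm
n = n_s(1 − s) = 900 × (1 − 0.0505) = 855 rpm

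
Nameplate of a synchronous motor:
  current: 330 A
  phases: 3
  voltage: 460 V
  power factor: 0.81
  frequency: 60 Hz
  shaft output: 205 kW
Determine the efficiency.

96.3 %

P_out = 205 kW = 205000 W
P_in = √3·V_L·I_L·cosφ = 1.732 × 460 × 330 × 0.81 = 212963 W
η = P_out / P_in = 205000 / 212963 = 0.963 = 96.3%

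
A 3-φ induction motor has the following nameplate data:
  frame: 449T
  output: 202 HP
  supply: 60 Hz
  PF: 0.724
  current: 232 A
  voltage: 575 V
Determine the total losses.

P_in = √3·V·I·cosφ = 1.732×575×232×0.724 = 167279 W
P_out = 202×746 = 150692 W
Losses = P_in − P_out = 167279 − 150692 = 16587 W

16.6 kW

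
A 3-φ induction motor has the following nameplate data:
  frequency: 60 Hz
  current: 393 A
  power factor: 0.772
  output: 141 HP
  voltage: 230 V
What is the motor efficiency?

P_out = 141 × 746 = 105186 W
P_in = √3·V_L·I_L·cosφ = 1.732 × 230 × 393 × 0.772 = 120861 W
η = P_out / P_in = 105186 / 120861 = 0.870 = 87.0%

87.0 %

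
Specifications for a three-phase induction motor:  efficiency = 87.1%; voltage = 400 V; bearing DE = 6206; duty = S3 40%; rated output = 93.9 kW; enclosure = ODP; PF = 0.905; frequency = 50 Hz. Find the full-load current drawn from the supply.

172 A

P_out = 93.9 kW = 93900 W
P_in = P_out / η = 93900 / 0.871 = 107807 W
I_L = P_in / (√3·V_L·cosφ) = 107807 / (1.732 × 400 × 0.905) = 172 A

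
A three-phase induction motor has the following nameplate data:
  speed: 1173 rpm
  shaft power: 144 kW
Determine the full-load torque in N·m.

ω = 2π × 1173/60 = 122.8 rad/s
τ = P/ω = 144000/122.8 = 1170 N·m

1170 N·m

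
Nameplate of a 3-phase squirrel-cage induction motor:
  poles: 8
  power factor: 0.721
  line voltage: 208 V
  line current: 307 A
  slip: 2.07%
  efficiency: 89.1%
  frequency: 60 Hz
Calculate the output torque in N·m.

P_in = √3·V·I·cosφ = 1.732 × 208 × 307 × 0.721 = 79742 W
P_out = η·P_in = 0.891 × 79742 = 71050 W
n_s = 120×60/8 = 900 rpm; n = 900×(1−0.0207) = 881 rpm
ω = 2π×881/60 = 92.26 rad/s
τ = P_out/ω = 71050/92.26 = 770 N·m

770 N·m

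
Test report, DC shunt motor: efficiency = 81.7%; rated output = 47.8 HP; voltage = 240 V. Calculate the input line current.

P_out = 47.8 × 746 = 35659 W
P_in = P_out / η = 35659 / 0.817 = 43646 W
I = P_in / V = 43646 / 240 = 182 A

182 A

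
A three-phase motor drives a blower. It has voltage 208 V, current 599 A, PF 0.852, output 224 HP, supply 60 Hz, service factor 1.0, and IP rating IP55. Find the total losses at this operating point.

16800 W

P_in = √3·V·I·cosφ = 1.732×208×599×0.852 = 183856 W
P_out = 224×746 = 167104 W
Losses = P_in − P_out = 183856 − 167104 = 16752 W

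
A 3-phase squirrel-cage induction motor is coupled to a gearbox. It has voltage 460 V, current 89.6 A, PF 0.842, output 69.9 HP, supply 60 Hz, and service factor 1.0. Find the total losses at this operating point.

7960 W

P_in = √3·V·I·cosφ = 1.732×460×89.6×0.842 = 60107 W
P_out = 69.9×746 = 52145 W
Losses = P_in − P_out = 60107 − 52145 = 7962 W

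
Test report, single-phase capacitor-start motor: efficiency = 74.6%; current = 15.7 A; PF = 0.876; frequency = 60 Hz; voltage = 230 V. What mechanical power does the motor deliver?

P_in = V·I·cosφ = 230 × 15.7 × 0.876 = 3163 W
P_out = η·P_in = 0.746 × 3163 = 2360 W

2.36 kW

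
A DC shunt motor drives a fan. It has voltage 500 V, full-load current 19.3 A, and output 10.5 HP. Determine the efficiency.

81.2 %

P_out = 10.5 × 746 = 7833 W
P_in = V·I = 500 × 19.3 = 9650 W
η = P_out / P_in = 7833 / 9650 = 0.812 = 81.2%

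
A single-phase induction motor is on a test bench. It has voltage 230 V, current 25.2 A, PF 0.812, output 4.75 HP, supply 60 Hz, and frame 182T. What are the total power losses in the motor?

P_in = V·I·cosφ = 230×25.2×0.812 = 4706 W
P_out = 4.75×746 = 3544 W
Losses = P_in − P_out = 4706 − 3544 = 1162 W

1160 W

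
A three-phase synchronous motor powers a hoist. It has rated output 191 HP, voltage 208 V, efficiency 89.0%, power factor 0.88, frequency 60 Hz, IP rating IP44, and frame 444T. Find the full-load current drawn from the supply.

P_out = 191 × 746 = 142486 W
P_in = P_out / η = 142486 / 0.890 = 160097 W
I_L = P_in / (√3·V_L·cosφ) = 160097 / (1.732 × 208 × 0.88) = 505 A

505 A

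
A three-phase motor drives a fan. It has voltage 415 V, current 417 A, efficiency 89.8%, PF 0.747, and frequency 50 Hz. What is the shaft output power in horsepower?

P_in = √3·V·I·cosφ = 1.732 × 415 × 417 × 0.747 = 223899 W
P_out = η·P_in = 0.898 × 223899 = 201061 W
= 201061/746 = 270 HP

270 HP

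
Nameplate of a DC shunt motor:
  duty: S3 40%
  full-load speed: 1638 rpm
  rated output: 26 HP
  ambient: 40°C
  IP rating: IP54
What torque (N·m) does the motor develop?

P_out = 26 × 746 = 19396 W
ω = 2π × 1638/60 = 171.5 rad/s
τ = P_out/ω = 19396/171.5 = 113 N·m

113 N·m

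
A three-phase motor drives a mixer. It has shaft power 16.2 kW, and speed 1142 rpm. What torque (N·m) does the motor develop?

ω = 2π × 1142/60 = 119.6 rad/s
τ = P/ω = 16200/119.6 = 135 N·m

135 N·m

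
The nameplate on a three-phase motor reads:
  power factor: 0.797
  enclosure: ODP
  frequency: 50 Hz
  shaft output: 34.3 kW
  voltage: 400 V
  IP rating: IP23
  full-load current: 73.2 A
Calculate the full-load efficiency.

P_out = 34.3 kW = 34300 W
P_in = √3·V_L·I_L·cosφ = 1.732 × 400 × 73.2 × 0.797 = 40418 W
η = P_out / P_in = 34300 / 40418 = 0.849 = 84.9%

84.9 %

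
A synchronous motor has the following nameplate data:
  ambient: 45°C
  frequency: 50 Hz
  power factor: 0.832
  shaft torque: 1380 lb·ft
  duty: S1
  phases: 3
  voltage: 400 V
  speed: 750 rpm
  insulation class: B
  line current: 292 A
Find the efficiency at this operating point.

τ = 1380 lb·ft × 1.356 = 1871 N·m
ω = 2π × 750/60 = 78.54 rad/s; P_out = τω = 1871 × 78.54 = 146948 W
P_in = √3·V_L·I_L·cosφ = 1.732 × 400 × 292 × 0.832 = 168312 W
η = P_out / P_in = 146948 / 168312 = 0.873 = 87.3%

87.3 %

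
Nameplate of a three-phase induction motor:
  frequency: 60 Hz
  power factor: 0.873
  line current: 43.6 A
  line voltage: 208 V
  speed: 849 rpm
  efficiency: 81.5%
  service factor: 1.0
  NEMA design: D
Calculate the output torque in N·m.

126 N·m

P_in = √3·V·I·cosφ = 1.732 × 208 × 43.6 × 0.873 = 13712 W
P_out = η·P_in = 0.815 × 13712 = 11175 W
n = 849 rpm
ω = 2π×849/60 = 88.91 rad/s
τ = P_out/ω = 11175/88.91 = 126 N·m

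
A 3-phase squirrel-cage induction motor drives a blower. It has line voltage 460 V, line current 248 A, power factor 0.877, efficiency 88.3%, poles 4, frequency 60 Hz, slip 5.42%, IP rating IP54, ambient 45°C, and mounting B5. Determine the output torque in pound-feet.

633 lb·ft

P_in = √3·V·I·cosφ = 1.732 × 460 × 248 × 0.877 = 173283 W
P_out = η·P_in = 0.883 × 173283 = 153009 W
n_s = 120×60/4 = 1800 rpm; n = 1800×(1−0.0542) = 1702 rpm
ω = 2π×1702/60 = 178.2 rad/s
τ = P_out/ω = 153009/178.2 = 858.6 N·m
In lb·ft: 858.6/1.356 = 633 lb·ft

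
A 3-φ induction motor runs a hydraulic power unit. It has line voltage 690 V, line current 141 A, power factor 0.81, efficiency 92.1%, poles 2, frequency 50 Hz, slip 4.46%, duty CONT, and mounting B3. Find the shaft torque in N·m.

419 N·m

P_in = √3·V·I·cosφ = 1.732 × 690 × 141 × 0.81 = 136490 W
P_out = η·P_in = 0.921 × 136490 = 125707 W
n_s = 120×50/2 = 3000 rpm; n = 3000×(1−0.0446) = 2866 rpm
ω = 2π×2866/60 = 300.1 rad/s
τ = P_out/ω = 125707/300.1 = 419 N·m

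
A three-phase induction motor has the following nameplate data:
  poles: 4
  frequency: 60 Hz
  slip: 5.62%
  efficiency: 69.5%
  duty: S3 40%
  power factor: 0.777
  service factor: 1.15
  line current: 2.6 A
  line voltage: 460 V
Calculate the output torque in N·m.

P_in = √3·V·I·cosφ = 1.732 × 460 × 2.6 × 0.777 = 1610 W
P_out = η·P_in = 0.695 × 1610 = 1119 W
n_s = 120×60/4 = 1800 rpm; n = 1800×(1−0.0562) = 1699 rpm
ω = 2π×1699/60 = 177.9 rad/s
τ = P_out/ω = 1119/177.9 = 6.29 N·m

6.29 N·m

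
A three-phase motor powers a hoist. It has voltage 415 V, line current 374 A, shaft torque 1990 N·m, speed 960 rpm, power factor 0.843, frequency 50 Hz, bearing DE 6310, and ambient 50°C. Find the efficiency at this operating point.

88.3 %

ω = 2π × 960/60 = 100.5 rad/s; P_out = τω = 1990 × 100.5 = 199995 W
P_in = √3·V_L·I_L·cosφ = 1.732 × 415 × 374 × 0.843 = 226618 W
η = P_out / P_in = 199995 / 226618 = 0.883 = 88.3%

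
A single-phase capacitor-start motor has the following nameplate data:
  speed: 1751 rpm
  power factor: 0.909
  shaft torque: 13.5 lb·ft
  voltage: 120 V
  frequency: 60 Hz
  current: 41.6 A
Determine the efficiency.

74.0 %

τ = 13.5 lb·ft × 1.356 = 18.31 N·m
ω = 2π × 1751/60 = 183.4 rad/s; P_out = τω = 18.31 × 183.4 = 3358 W
P_in = V·I·cosφ = 120 × 41.6 × 0.909 = 4538 W
η = P_out / P_in = 3358 / 4538 = 0.740 = 74.0%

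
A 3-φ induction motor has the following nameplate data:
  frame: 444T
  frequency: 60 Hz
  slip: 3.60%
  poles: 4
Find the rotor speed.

1735 rpm

n_s = 120f/p = 120×60/4 = 1800 rpm
n = n_s(1 − s) = 1800 × (1 − 0.036) = 1735 rpm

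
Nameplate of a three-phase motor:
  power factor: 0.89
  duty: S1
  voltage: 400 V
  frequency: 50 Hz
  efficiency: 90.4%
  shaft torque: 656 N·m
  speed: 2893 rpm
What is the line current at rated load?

ω = 2π×2893/60 = 303 rad/s; P_out = τω = 656 × 303 = 198768 W
P_in = P_out / η = 198768 / 0.904 = 219876 W
I_L = P_in / (√3·V_L·cosφ) = 219876 / (1.732 × 400 × 0.89) = 357 A

357 A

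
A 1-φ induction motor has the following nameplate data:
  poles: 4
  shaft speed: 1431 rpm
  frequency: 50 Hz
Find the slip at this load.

4.60 %

n_s = 120f/p = 120×50/4 = 1500 rpm
s = (n_s − n)/n_s = (1500 − 1431)/1500 = 0.0460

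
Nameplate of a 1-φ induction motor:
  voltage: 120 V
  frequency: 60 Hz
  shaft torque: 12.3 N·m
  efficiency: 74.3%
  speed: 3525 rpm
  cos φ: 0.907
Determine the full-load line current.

ω = 2π×3525/60 = 369.1 rad/s; P_out = τω = 12.3 × 369.1 = 4540 W
P_in = P_out / η = 4540 / 0.743 = 6110 W
I = P_in / (V·cosφ) = 6110 / (120 × 0.907) = 56.1 A

56.1 A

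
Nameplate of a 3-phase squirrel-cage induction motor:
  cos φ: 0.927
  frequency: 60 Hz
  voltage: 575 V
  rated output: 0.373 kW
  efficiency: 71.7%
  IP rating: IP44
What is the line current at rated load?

0.563 A

P_out = 0.373 kW = 373 W
P_in = P_out / η = 373 / 0.717 = 520 W
I_L = P_in / (√3·V_L·cosφ) = 520 / (1.732 × 575 × 0.927) = 0.563 A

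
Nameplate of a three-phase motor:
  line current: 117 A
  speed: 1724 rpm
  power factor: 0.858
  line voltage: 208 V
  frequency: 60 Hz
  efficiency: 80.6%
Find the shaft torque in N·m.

P_in = √3·V·I·cosφ = 1.732 × 208 × 117 × 0.858 = 36165 W
P_out = η·P_in = 0.806 × 36165 = 29149 W
n = 1724 rpm
ω = 2π×1724/60 = 180.5 rad/s
τ = P_out/ω = 29149/180.5 = 161 N·m

161 N·m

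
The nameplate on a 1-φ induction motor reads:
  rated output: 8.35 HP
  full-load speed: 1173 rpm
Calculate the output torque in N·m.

50.7 N·m

P_out = 8.35 × 746 = 6229 W
ω = 2π × 1173/60 = 122.8 rad/s
τ = P_out/ω = 6229/122.8 = 50.7 N·m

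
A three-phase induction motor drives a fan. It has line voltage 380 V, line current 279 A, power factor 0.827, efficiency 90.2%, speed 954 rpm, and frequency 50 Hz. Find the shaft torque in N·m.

1370 N·m

P_in = √3·V·I·cosφ = 1.732 × 380 × 279 × 0.827 = 151859 W
P_out = η·P_in = 0.902 × 151859 = 136977 W
n = 954 rpm
ω = 2π×954/60 = 99.9 rad/s
τ = P_out/ω = 136977/99.9 = 1370 N·m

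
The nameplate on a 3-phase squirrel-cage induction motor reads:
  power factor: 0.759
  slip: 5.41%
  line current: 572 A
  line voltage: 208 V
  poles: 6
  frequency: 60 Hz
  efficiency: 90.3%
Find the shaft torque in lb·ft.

876 lb·ft

P_in = √3·V·I·cosφ = 1.732 × 208 × 572 × 0.759 = 156404 W
P_out = η·P_in = 0.903 × 156404 = 141233 W
n_s = 120×60/6 = 1200 rpm; n = 1200×(1−0.0541) = 1135 rpm
ω = 2π×1135/60 = 118.9 rad/s
τ = P_out/ω = 141233/118.9 = 1188 N·m
In lb·ft: 1188/1.356 = 876 lb·ft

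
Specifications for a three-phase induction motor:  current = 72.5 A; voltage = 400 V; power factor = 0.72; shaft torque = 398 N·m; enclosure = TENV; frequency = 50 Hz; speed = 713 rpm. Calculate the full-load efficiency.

82.2 %

ω = 2π × 713/60 = 74.67 rad/s; P_out = τω = 398 × 74.67 = 29719 W
P_in = √3·V_L·I_L·cosφ = 1.732 × 400 × 72.5 × 0.72 = 36164 W
η = P_out / P_in = 29719 / 36164 = 0.822 = 82.2%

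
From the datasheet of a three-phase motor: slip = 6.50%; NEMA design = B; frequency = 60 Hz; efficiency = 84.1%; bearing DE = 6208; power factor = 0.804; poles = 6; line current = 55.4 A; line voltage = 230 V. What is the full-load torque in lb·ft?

P_in = √3·V·I·cosφ = 1.732 × 230 × 55.4 × 0.804 = 17744 W
P_out = η·P_in = 0.841 × 17744 = 14923 W
n_s = 120×60/6 = 1200 rpm; n = 1200×(1−0.065) = 1122 rpm
ω = 2π×1122/60 = 117.5 rad/s
τ = P_out/ω = 14923/117.5 = 127 N·m
In lb·ft: 127/1.356 = 93.7 lb·ft

93.7 lb·ft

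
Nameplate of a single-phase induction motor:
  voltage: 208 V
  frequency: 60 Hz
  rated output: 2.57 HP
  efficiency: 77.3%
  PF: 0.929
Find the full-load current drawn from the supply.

P_out = 2.57 × 746 = 1917 W
P_in = P_out / η = 1917 / 0.773 = 2480 W
I = P_in / (V·cosφ) = 2480 / (208 × 0.929) = 12.8 A

12.8 A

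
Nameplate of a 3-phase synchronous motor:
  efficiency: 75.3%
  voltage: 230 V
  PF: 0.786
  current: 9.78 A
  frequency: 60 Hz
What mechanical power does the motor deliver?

2.31 kW

P_in = √3·V·I·cosφ = 1.732 × 230 × 9.78 × 0.786 = 3062 W
P_out = η·P_in = 0.753 × 3062 = 2306 W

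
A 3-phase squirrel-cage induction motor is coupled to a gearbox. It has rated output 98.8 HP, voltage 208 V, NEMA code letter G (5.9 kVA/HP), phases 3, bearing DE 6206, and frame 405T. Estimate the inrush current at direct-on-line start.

1620 A

S_LR = 5.9 × 98.8 = 582.92 kVA
I_LR = S_LR/(√3·V_L) = 582920/(1.732×208) = 1620 A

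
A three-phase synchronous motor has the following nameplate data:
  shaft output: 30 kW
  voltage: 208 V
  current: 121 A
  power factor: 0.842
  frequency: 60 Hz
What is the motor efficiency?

81.7 %

P_out = 30 kW = 30000 W
P_in = √3·V_L·I_L·cosφ = 1.732 × 208 × 121 × 0.842 = 36704 W
η = P_out / P_in = 30000 / 36704 = 0.817 = 81.7%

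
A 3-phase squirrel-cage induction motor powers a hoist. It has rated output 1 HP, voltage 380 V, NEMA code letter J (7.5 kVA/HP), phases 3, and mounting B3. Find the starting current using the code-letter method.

S_LR = 7.5 × 1 = 7.5 kVA
I_LR = S_LR/(√3·V_L) = 7500/(1.732×380) = 11.4 A

11.4 A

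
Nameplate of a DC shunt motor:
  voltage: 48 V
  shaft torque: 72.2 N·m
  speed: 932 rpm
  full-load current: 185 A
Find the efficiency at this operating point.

79.4 %

ω = 2π × 932/60 = 97.6 rad/s; P_out = τω = 72.2 × 97.6 = 7047 W
P_in = V·I = 48 × 185 = 8880 W
η = P_out / P_in = 7047 / 8880 = 0.794 = 79.4%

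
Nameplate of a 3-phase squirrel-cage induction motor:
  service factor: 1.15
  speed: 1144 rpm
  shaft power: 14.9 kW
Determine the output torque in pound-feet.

ω = 2π × 1144/60 = 119.8 rad/s
τ = P/ω = 14900/119.8 = 124.4 N·m
In lb·ft: 124.4/1.356 = 91.7 lb·ft

91.7 lb·ft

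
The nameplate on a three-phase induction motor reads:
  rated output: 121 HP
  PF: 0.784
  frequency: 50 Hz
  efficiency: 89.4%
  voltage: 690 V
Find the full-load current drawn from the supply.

108 A

P_out = 121 × 746 = 90266 W
P_in = P_out / η = 90266 / 0.894 = 100969 W
I_L = P_in / (√3·V_L·cosφ) = 100969 / (1.732 × 690 × 0.784) = 108 A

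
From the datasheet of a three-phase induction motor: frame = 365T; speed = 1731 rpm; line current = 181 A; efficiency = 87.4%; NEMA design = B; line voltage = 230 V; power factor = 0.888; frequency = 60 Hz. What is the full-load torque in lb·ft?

P_in = √3·V·I·cosφ = 1.732 × 230 × 181 × 0.888 = 64028 W
P_out = η·P_in = 0.874 × 64028 = 55960 W
n = 1731 rpm
ω = 2π×1731/60 = 181.3 rad/s
τ = P_out/ω = 55960/181.3 = 308.7 N·m
In lb·ft: 308.7/1.356 = 228 lb·ft

228 lb·ft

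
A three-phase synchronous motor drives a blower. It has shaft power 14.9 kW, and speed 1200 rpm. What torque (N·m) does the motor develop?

ω = 2π × 1200/60 = 125.7 rad/s
τ = P/ω = 14900/125.7 = 119 N·m

119 N·m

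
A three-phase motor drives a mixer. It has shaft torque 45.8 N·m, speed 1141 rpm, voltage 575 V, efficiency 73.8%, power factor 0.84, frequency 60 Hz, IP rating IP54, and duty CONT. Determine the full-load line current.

ω = 2π×1141/60 = 119.5 rad/s; P_out = τω = 45.8 × 119.5 = 5473 W
P_in = P_out / η = 5473 / 0.738 = 7416 W
I_L = P_in / (√3·V_L·cosφ) = 7416 / (1.732 × 575 × 0.84) = 8.86 A

8.86 A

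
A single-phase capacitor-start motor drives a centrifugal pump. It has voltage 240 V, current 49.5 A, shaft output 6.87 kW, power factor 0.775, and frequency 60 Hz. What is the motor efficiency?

74.6 %

P_out = 6.87 kW = 6870 W
P_in = V·I·cosφ = 240 × 49.5 × 0.775 = 9207 W
η = P_out / P_in = 6870 / 9207 = 0.746 = 74.6%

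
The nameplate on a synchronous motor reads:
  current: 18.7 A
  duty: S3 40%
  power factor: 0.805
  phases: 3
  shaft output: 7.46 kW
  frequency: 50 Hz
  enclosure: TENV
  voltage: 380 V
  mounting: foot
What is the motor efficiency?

75.3 %

P_out = 7.46 kW = 7460 W
P_in = √3·V_L·I_L·cosφ = 1.732 × 380 × 18.7 × 0.805 = 9908 W
η = P_out / P_in = 7460 / 9908 = 0.753 = 75.3%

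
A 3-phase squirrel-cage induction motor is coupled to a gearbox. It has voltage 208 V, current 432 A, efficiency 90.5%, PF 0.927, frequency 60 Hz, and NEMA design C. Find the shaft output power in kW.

131 kW

P_in = √3·V·I·cosφ = 1.732 × 208 × 432 × 0.927 = 144270 W
P_out = η·P_in = 0.905 × 144270 = 130564 W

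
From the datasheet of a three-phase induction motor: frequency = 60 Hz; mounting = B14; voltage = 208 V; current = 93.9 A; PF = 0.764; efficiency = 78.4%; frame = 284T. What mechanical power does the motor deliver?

20.3 kW

P_in = √3·V·I·cosφ = 1.732 × 208 × 93.9 × 0.764 = 25845 W
P_out = η·P_in = 0.784 × 25845 = 20262 W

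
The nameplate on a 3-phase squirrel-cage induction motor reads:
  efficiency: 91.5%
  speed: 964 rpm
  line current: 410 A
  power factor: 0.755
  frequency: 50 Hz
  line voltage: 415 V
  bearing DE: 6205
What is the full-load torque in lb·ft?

P_in = √3·V·I·cosφ = 1.732 × 415 × 410 × 0.755 = 222498 W
P_out = η·P_in = 0.915 × 222498 = 203586 W
n = 964 rpm
ω = 2π×964/60 = 100.9 rad/s
τ = P_out/ω = 203586/100.9 = 2018 N·m
In lb·ft: 2018/1.356 = 1490 lb·ft

1490 lb·ft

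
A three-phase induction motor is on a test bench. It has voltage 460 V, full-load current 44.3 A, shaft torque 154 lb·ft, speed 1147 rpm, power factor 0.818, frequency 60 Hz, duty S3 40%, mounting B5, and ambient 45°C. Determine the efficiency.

86.9 %

τ = 154 lb·ft × 1.356 = 208.8 N·m
ω = 2π × 1147/60 = 120.1 rad/s; P_out = τω = 208.8 × 120.1 = 25077 W
P_in = √3·V_L·I_L·cosφ = 1.732 × 460 × 44.3 × 0.818 = 28871 W
η = P_out / P_in = 25077 / 28871 = 0.869 = 86.9%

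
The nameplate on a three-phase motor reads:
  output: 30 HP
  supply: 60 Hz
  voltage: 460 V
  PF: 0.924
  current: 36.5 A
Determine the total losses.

P_in = √3·V·I·cosφ = 1.732×460×36.5×0.924 = 26870 W
P_out = 30×746 = 22380 W
Losses = P_in − P_out = 26870 − 22380 = 4490 W

4.49 kW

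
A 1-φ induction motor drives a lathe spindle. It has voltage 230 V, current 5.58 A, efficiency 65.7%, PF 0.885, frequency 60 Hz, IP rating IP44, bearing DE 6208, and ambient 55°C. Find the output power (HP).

P_in = V·I·cosφ = 230 × 5.58 × 0.885 = 1136 W
P_out = η·P_in = 0.657 × 1136 = 746 W
= 746/746 = 1 HP

1 HP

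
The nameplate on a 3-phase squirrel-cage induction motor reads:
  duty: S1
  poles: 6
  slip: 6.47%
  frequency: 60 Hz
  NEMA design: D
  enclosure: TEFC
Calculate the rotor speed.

n_s = 120f/p = 120×60/6 = 1200 rpm
n = n_s(1 − s) = 1200 × (1 − 0.0647) = 1122 rpm

1122 rpm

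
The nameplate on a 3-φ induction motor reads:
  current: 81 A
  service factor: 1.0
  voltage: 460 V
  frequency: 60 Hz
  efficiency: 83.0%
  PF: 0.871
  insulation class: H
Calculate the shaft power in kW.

46.7 kW

P_in = √3·V·I·cosφ = 1.732 × 460 × 81 × 0.871 = 56209 W
P_out = η·P_in = 0.83 × 56209 = 46653 W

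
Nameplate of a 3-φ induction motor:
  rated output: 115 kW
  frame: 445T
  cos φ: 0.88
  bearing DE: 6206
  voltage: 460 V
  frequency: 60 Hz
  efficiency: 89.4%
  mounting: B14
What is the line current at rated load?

183 A

P_out = 115 kW = 115000 W
P_in = P_out / η = 115000 / 0.894 = 128635 W
I_L = P_in / (√3·V_L·cosφ) = 128635 / (1.732 × 460 × 0.88) = 183 A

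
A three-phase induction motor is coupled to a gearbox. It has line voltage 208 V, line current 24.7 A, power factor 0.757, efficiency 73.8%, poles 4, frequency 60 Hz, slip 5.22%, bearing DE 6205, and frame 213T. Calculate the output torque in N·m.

P_in = √3·V·I·cosφ = 1.732 × 208 × 24.7 × 0.757 = 6736 W
P_out = η·P_in = 0.738 × 6736 = 4971 W
n_s = 120×60/4 = 1800 rpm; n = 1800×(1−0.0522) = 1706 rpm
ω = 2π×1706/60 = 178.7 rad/s
τ = P_out/ω = 4971/178.7 = 27.8 N·m

27.8 N·m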